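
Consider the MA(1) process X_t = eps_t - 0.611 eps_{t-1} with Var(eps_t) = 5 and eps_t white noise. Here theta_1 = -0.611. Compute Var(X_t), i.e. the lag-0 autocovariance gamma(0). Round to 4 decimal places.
\gamma(0) = 6.8666

For an MA(q) process X_t = eps_t + sum_i theta_i eps_{t-i} with
Var(eps_t) = sigma^2, the variance is
  gamma(0) = sigma^2 * (1 + sum_i theta_i^2).
  sum_i theta_i^2 = (-0.611)^2 = 0.373321.
  gamma(0) = 5 * (1 + 0.373321) = 5 * 1.373321 = 6.866605, which rounds to 6.8666.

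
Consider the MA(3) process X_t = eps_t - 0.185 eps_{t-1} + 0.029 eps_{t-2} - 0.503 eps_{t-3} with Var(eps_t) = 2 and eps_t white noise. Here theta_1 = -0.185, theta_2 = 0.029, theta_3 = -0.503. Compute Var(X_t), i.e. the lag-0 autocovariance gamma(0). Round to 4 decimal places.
\gamma(0) = 2.5762

For an MA(q) process X_t = eps_t + sum_i theta_i eps_{t-i} with
Var(eps_t) = sigma^2, the variance is
  gamma(0) = sigma^2 * (1 + sum_i theta_i^2).
  sum_i theta_i^2 = (-0.185)^2 + (0.029)^2 + (-0.503)^2 = 0.034225 + 0.000841 + 0.253009 = 0.288075.
  gamma(0) = 2 * (1 + 0.288075) = 2 * 1.288075 = 2.57615, which rounds to 2.5762.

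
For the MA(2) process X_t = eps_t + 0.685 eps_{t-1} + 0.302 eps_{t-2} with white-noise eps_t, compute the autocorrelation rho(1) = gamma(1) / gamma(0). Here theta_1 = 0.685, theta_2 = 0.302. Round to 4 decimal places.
\rho(1) = 0.5716

For an MA(q) process with theta_0 = 1, the autocovariance is
  gamma(k) = sigma^2 * sum_{i=0..q-k} theta_i * theta_{i+k},
and rho(k) = gamma(k) / gamma(0). Sigma^2 cancels.
  numerator   = (1)*(0.685) + (0.685)*(0.302) = 0.89187.
  denominator = (1)^2 + (0.685)^2 + (0.302)^2 = 1.560429.
  rho(1) = 0.89187 / 1.560429 = 0.5716.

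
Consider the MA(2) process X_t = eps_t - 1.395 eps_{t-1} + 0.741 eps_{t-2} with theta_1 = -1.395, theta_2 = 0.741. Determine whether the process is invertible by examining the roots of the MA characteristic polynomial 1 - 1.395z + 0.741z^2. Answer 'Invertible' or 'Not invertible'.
\text{Invertible}

The MA(q) characteristic polynomial is P(z) = 1 - 1.395z + 0.741z^2.
Invertibility requires all roots to lie outside the unit circle, i.e. |z| > 1 for every root.
Set 1 + (-1.395) z + (0.741) z^2 = 0, i.e. a z^2 + b z + c = 0 with a = 0.741, b = -1.395, c = 1.
Discriminant D = b^2 - 4ac = (-1.395)^2 - 4*(0.741)*1 = 1.946025 - (2.964) = -1.017975.
D < 0, so the roots are the complex-conjugate pair z = (-b +/- i sqrt(-D)) / (2a) = 0.9413 +/- 0.6808i.
For a conjugate pair |z|^2 = z * conj(z) = (product of roots) = c/a = 1/(0.741) = 1.349528, so |z| = sqrt(1.349528) = 1.1617 for both roots.
Moduli of all roots: 1.1617, 1.1617.
All moduli strictly greater than 1? Yes.
Verdict: Invertible.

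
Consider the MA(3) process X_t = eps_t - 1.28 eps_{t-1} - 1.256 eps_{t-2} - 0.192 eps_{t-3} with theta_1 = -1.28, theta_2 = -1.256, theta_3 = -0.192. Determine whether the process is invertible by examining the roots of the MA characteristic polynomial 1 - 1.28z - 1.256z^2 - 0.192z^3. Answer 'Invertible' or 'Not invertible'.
\text{Not invertible}

The MA(q) characteristic polynomial is P(z) = 1 - 1.28z - 1.256z^2 - 0.192z^3.
Invertibility requires all roots to lie outside the unit circle, i.e. |z| > 1 for every root.
Degree 3: look for a simple real root z0 first, then factor out (1 - z/z0) and solve the remaining quadratic.
Testing z0 = -5: P(-5) = 1 + (-1.28)(-5) + (-1.256)(-5)^2 + (-0.192)(-5)^3
  = 1 + (6.4) + (-31.4) + (24) = 0.  So z_0 = -5 is a root, |z_0| = 5.
Divide out the factor (1 + 0.2 z) = (1 - z/z0) (since 1/z0 = -0.2):
  P(z) = (1 + 0.2 z)(1 + (-1.48) z + (-0.96) z^2)
  [check: z-coef -1.48 - (-0.2) = -1.28; z^2-coef -0.96 - (-0.2)(-1.48) = -1.256; z^3-coef -(-0.2)(-0.96) = -0.192.]
Remaining roots from the quadratic factor 1 + (-1.48) z + (-0.96) z^2:
  Set 1 + (-1.48) z + (-0.96) z^2 = 0, i.e. a z^2 + b z + c = 0 with a = -0.96, b = -1.48, c = 1.
  Discriminant D = b^2 - 4ac = (-1.48)^2 - 4*(-0.96)*1 = 2.1904 - (-3.84) = 6.0304.
  D >= 0, so the roots are real: z = (-b +/- sqrt(D)) / (2a) = (1.48 +/- 2.455687) / (-1.92).
    z_1 = (1.48 + 2.455687) / (-1.92) = -2.0498,   |z_1| = 2.0498.
    z_2 = (1.48 - 2.455687) / (-1.92) = 0.5082,   |z_2| = 0.5082.
Moduli of all roots: 5.0000, 2.0498, 0.5082.
All moduli strictly greater than 1? No.
Verdict: Not invertible.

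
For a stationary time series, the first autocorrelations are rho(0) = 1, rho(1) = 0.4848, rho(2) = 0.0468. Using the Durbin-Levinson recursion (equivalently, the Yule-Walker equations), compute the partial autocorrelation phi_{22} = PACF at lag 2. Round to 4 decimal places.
\phi_{22} = -0.2461

The PACF at lag k is phi_{kk}, the last component of the solution
to the Yule-Walker system G_k phi = r_k where
  (G_k)_{ij} = rho(|i - j|), (r_k)_i = rho(i), i,j = 1..k.
Equivalently, Durbin-Levinson gives phi_{kk} iteratively:
  phi_{11} = rho(1)
  phi_{kk} = [rho(k) - sum_{j=1..k-1} phi_{k-1,j} rho(k-j)]
            / [1 - sum_{j=1..k-1} phi_{k-1,j} rho(j)],
  phi_{k,j} = phi_{k-1,j} - phi_{kk} phi_{k-1,k-j},  j = 1..k-1.
Step k = 1:
  phi_11 = rho(1) = 0.4848.
Step k = 2:
  phi_22 = [rho(2) - phi_11 rho(1)] / [1 - phi_11 rho(1)] = [0.0468 - (0.4848)(0.4848)] / [1 - (0.4848)(0.4848)]
         = -0.18823104 / 0.76496896 = -0.2461.
Therefore phi_{22} = -0.2461.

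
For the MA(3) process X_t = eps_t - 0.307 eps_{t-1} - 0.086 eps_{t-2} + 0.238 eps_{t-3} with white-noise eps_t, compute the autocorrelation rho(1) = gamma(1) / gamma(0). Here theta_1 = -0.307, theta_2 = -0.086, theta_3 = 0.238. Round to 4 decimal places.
\rho(1) = -0.2599

For an MA(q) process with theta_0 = 1, the autocovariance is
  gamma(k) = sigma^2 * sum_{i=0..q-k} theta_i * theta_{i+k},
and rho(k) = gamma(k) / gamma(0). Sigma^2 cancels.
  numerator   = (1)*(-0.307) + (-0.307)*(-0.086) + (-0.086)*(0.238) = -0.301066.
  denominator = (1)^2 + (-0.307)^2 + (-0.086)^2 + (0.238)^2 = 1.158289.
  rho(1) = -0.301066 / 1.158289 = -0.2599.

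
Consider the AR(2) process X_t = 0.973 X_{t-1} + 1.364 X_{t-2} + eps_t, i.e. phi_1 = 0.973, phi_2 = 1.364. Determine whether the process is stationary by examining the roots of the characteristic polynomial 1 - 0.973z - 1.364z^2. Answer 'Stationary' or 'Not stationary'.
\text{Not stationary}

The AR(p) characteristic polynomial is P(z) = 1 - 0.973z - 1.364z^2.
Stationarity requires all roots to lie outside the unit circle, i.e. |z| > 1 for every root.
Set 1 + (-0.973) z + (-1.364) z^2 = 0, i.e. a z^2 + b z + c = 0 with a = -1.364, b = -0.973, c = 1.
Discriminant D = b^2 - 4ac = (-0.973)^2 - 4*(-1.364)*1 = 0.946729 - (-5.456) = 6.402729.
D >= 0, so the roots are real: z = (-b +/- sqrt(D)) / (2a) = (0.973 +/- 2.530361) / (-2.728).
  z_1 = (0.973 + 2.530361) / (-2.728) = -1.2842,   |z_1| = 1.2842.
  z_2 = (0.973 - 2.530361) / (-2.728) = 0.5709,   |z_2| = 0.5709.
Moduli of all roots: 1.2842, 0.5709.
All moduli strictly greater than 1? No.
Verdict: Not stationary.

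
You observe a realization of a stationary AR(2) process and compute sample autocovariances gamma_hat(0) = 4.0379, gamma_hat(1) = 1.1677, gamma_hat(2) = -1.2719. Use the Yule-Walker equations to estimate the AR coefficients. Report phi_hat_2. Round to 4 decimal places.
\hat\phi_{2} = -0.4350

The Yule-Walker equations for an AR(p) process read, in matrix form,
  Gamma_p phi = r_p,   with   (Gamma_p)_{ij} = gamma(|i - j|),
                       (r_p)_i = gamma(i),   i,j = 1..p.
Substitute the sample gammas (Toeplitz matrix and right-hand side of size 2):
  Gamma_p = [[4.0379, 1.1677], [1.1677, 4.0379]]
  r_p     = [1.1677, -1.2719]
Written out:
  4.0379 phi_1 + 1.1677 phi_2 = 1.1677
  1.1677 phi_1 + 4.0379 phi_2 = -1.2719
Solve by Cramer's rule:
  det = gamma(0)^2 - gamma(1)^2 = (4.0379)^2 - (1.1677)^2 = 16.30463641 - 1.36352329 = 14.94111312
  phi_hat_1 = [gamma(1) gamma(0) - gamma(1) gamma(2)] / det = [(1.1677)(4.0379) - (1.1677)(-1.2719)] / 14.94111312 = 6.20025346 / 14.94111312 = 0.415
  phi_hat_2 = [gamma(0) gamma(2) - gamma(1)^2] / det = [(4.0379)(-1.2719) - (1.1677)^2] / 14.94111312 = -6.4993283 / 14.94111312 = -0.435
So phi_hat = [0.4150, -0.4350].
Therefore phi_hat_2 = -0.4350.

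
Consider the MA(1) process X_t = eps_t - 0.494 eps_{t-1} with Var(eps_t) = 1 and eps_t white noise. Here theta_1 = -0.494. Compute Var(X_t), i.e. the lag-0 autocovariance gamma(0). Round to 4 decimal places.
\gamma(0) = 1.2440

For an MA(q) process X_t = eps_t + sum_i theta_i eps_{t-i} with
Var(eps_t) = sigma^2, the variance is
  gamma(0) = sigma^2 * (1 + sum_i theta_i^2).
  sum_i theta_i^2 = (-0.494)^2 = 0.244036.
  gamma(0) = 1 * (1 + 0.244036) = 1 * 1.244036 = 1.244036, which rounds to 1.2440.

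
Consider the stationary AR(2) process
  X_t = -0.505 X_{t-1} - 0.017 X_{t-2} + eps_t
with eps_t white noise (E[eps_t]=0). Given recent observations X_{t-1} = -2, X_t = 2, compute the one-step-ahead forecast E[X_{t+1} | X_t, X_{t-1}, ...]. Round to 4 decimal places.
E[X_{t+1} \mid \mathcal F_t] = -0.9760

For an AR(p) model X_t = c + sum_i phi_i X_{t-i} + eps_t, the
one-step-ahead conditional mean is
  E[X_{t+1} | X_t, ...] = c + sum_i phi_i X_{t+1-i}.
Substitute known values:
  E[X_{t+1} | ...] = (-0.505) * (2) + (-0.017) * (-2)
                   = -0.9760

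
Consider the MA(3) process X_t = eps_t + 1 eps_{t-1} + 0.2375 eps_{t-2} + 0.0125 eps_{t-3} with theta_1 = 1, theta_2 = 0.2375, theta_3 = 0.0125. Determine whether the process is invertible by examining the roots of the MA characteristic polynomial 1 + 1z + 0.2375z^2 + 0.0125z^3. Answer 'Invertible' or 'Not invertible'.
\text{Invertible}

The MA(q) characteristic polynomial is P(z) = 1 + 1z + 0.2375z^2 + 0.0125z^3.
Invertibility requires all roots to lie outside the unit circle, i.e. |z| > 1 for every root.
Degree 3: look for a simple real root z0 first, then factor out (1 - z/z0) and solve the remaining quadratic.
Testing z0 = -4: P(-4) = 1 + (1)(-4) + (0.2375)(-4)^2 + (0.0125)(-4)^3
  = 1 + (-4) + (3.8) + (-0.8) = 0.  So z_0 = -4 is a root, |z_0| = 4.
Divide out the factor (1 + 0.25 z) = (1 - z/z0) (since 1/z0 = -0.25):
  P(z) = (1 + 0.25 z)(1 + (0.75) z + (0.05) z^2)
  [check: z-coef 0.75 - (-0.25) = 1; z^2-coef 0.05 - (-0.25)(0.75) = 0.2375; z^3-coef -(-0.25)(0.05) = 0.0125.]
Remaining roots from the quadratic factor 1 + (0.75) z + (0.05) z^2:
  Set 1 + (0.75) z + (0.05) z^2 = 0, i.e. a z^2 + b z + c = 0 with a = 0.05, b = 0.75, c = 1.
  Discriminant D = b^2 - 4ac = (0.75)^2 - 4*(0.05)*1 = 0.5625 - (0.2) = 0.3625.
  D >= 0, so the roots are real: z = (-b +/- sqrt(D)) / (2a) = (-0.75 +/- 0.60208) / (0.1).
    z_1 = (-0.75 + 0.60208) / (0.1) = -1.4792,   |z_1| = 1.4792.
    z_2 = (-0.75 - 0.60208) / (0.1) = -13.5208,   |z_2| = 13.5208.
Moduli of all roots: 4.0000, 1.4792, 13.5208.
All moduli strictly greater than 1? Yes.
Verdict: Invertible.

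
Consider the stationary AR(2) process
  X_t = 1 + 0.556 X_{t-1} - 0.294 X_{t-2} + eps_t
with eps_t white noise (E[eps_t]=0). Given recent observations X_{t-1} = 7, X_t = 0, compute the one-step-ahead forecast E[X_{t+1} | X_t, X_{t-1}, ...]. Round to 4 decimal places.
E[X_{t+1} \mid \mathcal F_t] = -1.0580

For an AR(p) model X_t = c + sum_i phi_i X_{t-i} + eps_t, the
one-step-ahead conditional mean is
  E[X_{t+1} | X_t, ...] = c + sum_i phi_i X_{t+1-i}.
Substitute known values:
  E[X_{t+1} | ...] = 1 + (0.556) * (0) + (-0.294) * (7)
                   = -1.0580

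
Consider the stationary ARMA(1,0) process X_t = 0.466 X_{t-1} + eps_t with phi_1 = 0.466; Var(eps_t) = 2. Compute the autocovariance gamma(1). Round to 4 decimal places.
\gamma(1) = 1.1905

Multiply the model equation by X_{t-k} and take expectations. With theta_0 = psi_0 = 1 and psi_j the MA(infinity) weights, this gives
  gamma(k) - sum_i phi_i gamma(k-i) = c_k,
  c_k = sigma^2 * sum_{j=k..q} theta_j psi_{j-k}   (c_k = 0 for k > q),
using gamma(-m) = gamma(m).
Pure AR (q = 0): c_0 = sigma^2 = 2, c_k = 0 for k >= 1.
Equations for k = 0 and k = 1 (AR order 1):
  gamma(0) = phi_1 gamma(1) + c_0
  gamma(1) = phi_1 gamma(0) + c_1
Substituting the second into the first: gamma(0) (1 - phi_1^2) = c_0 + phi_1 c_1, so
  gamma(0) = c_0 / (1 - phi_1^2) = 2 / (1 - (0.466)^2) = 2 / 0.782844 = 2.554787.
  gamma(1) = phi_1 gamma(0) = (0.466)(2.554787) = 1.190531.
Therefore gamma(1) = 1.1905 (to 4 decimal places).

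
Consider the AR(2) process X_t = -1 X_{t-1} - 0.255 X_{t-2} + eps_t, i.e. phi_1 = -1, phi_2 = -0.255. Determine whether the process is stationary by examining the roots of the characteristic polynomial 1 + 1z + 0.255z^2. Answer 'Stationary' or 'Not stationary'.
\text{Stationary}

The AR(p) characteristic polynomial is P(z) = 1 + 1z + 0.255z^2.
Stationarity requires all roots to lie outside the unit circle, i.e. |z| > 1 for every root.
Set 1 + (1) z + (0.255) z^2 = 0, i.e. a z^2 + b z + c = 0 with a = 0.255, b = 1, c = 1.
Discriminant D = b^2 - 4ac = (1)^2 - 4*(0.255)*1 = 1 - (1.02) = -0.02.
D < 0, so the roots are the complex-conjugate pair z = (-b +/- i sqrt(-D)) / (2a) = -1.9608 +/- 0.2773i.
For a conjugate pair |z|^2 = z * conj(z) = (product of roots) = c/a = 1/(0.255) = 3.921569, so |z| = sqrt(3.921569) = 1.9803 for both roots.
Moduli of all roots: 1.9803, 1.9803.
All moduli strictly greater than 1? Yes.
Verdict: Stationary.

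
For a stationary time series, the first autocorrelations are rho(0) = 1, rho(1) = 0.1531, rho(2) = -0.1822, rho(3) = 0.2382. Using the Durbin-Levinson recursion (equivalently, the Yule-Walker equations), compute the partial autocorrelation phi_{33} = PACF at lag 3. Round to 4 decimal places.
\phi_{33} = 0.3260

The PACF at lag k is phi_{kk}, the last component of the solution
to the Yule-Walker system G_k phi = r_k where
  (G_k)_{ij} = rho(|i - j|), (r_k)_i = rho(i), i,j = 1..k.
Equivalently, Durbin-Levinson gives phi_{kk} iteratively:
  phi_{11} = rho(1)
  phi_{kk} = [rho(k) - sum_{j=1..k-1} phi_{k-1,j} rho(k-j)]
            / [1 - sum_{j=1..k-1} phi_{k-1,j} rho(j)],
  phi_{k,j} = phi_{k-1,j} - phi_{kk} phi_{k-1,k-j},  j = 1..k-1.
Step k = 1:
  phi_11 = rho(1) = 0.1531.
Step k = 2:
  phi_22 = [rho(2) - phi_11 rho(1)] / [1 - phi_11 rho(1)] = [-0.1822 - (0.1531)(0.1531)] / [1 - (0.1531)(0.1531)]
         = -0.20563961 / 0.97656039 = -0.210575.
  Update: phi_21 = phi_11 - phi_22 phi_11 = 0.1531 - (-0.210575)(0.1531) = 0.185339.
Step k = 3:
  phi_33 = [rho(3) - phi_21 rho(2) - phi_22 rho(1)] / [1 - phi_21 rho(1) - phi_22 rho(2)]
    numerator   = 0.2382 - (0.185339)(-0.1822) - (-0.210575)(0.1531) = 0.30420788
    denominator = 1 - (0.185339)(0.1531) - (-0.210575)(-0.1822) = 0.93325774
  phi_33 = 0.30420788 / 0.93325774 = 0.326.
Therefore phi_{33} = 0.3260.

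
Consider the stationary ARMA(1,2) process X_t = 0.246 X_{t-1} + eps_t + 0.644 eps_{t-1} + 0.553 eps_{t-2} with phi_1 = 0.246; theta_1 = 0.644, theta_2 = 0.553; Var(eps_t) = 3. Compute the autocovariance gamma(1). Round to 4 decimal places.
\gamma(1) = 5.1992

Multiply the model equation by X_{t-k} and take expectations. With theta_0 = psi_0 = 1 and psi_j the MA(infinity) weights, this gives
  gamma(k) - sum_i phi_i gamma(k-i) = c_k,
  c_k = sigma^2 * sum_{j=k..q} theta_j psi_{j-k}   (c_k = 0 for k > q),
using gamma(-m) = gamma(m).
psi-weights needed (psi_j = theta_j + sum_i phi_i psi_{j-i}):
  psi_1 = theta_1 + phi_1 = 0.644 + (0.246) = 0.89
  psi_2 = theta_2 + phi_1 psi_1 = 0.553 + (0.246)(0.89) = 0.77194
Right-hand sides:
  c_0 = sigma^2 (1 + theta_1 psi_1 + theta_2 psi_2) = 3 * (1 + (0.644)(0.89) + (0.553)(0.77194)) = 3 * 2.000043 = 6.000128
  c_1 = sigma^2 (theta_1 + theta_2 psi_1) = 3 * (0.644 + (0.553)(0.89)) = 3.40851
  c_2 = sigma^2 theta_2 = 3 * (0.553) = 1.659
Equations for k = 0 and k = 1 (AR order 1):
  gamma(0) = phi_1 gamma(1) + c_0
  gamma(1) = phi_1 gamma(0) + c_1
Substituting the second into the first: gamma(0) (1 - phi_1^2) = c_0 + phi_1 c_1, so
  gamma(0) = (c_0 + phi_1 c_1) / (1 - phi_1^2) = (6.000128 + (0.246)(3.40851)) / (1 - (0.246)^2) = 6.838622 / 0.939484 = 7.279125.
  gamma(1) = phi_1 gamma(0) + c_1 = (0.246)(7.279125) + (3.40851) = 5.199175.
Therefore gamma(1) = 5.1992 (to 4 decimal places).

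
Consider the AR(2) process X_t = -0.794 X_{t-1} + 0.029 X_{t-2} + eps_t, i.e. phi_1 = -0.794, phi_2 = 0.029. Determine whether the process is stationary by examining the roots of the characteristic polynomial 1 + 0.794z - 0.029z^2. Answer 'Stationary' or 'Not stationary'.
\text{Stationary}

The AR(p) characteristic polynomial is P(z) = 1 + 0.794z - 0.029z^2.
Stationarity requires all roots to lie outside the unit circle, i.e. |z| > 1 for every root.
Set 1 + (0.794) z + (-0.029) z^2 = 0, i.e. a z^2 + b z + c = 0 with a = -0.029, b = 0.794, c = 1.
Discriminant D = b^2 - 4ac = (0.794)^2 - 4*(-0.029)*1 = 0.630436 - (-0.116) = 0.746436.
D >= 0, so the roots are real: z = (-b +/- sqrt(D)) / (2a) = (-0.794 +/- 0.863965) / (-0.058).
  z_1 = (-0.794 + 0.863965) / (-0.058) = -1.2063,   |z_1| = 1.2063.
  z_2 = (-0.794 - 0.863965) / (-0.058) = 28.5856,   |z_2| = 28.5856.
Moduli of all roots: 1.2063, 28.5856.
All moduli strictly greater than 1? Yes.
Verdict: Stationary.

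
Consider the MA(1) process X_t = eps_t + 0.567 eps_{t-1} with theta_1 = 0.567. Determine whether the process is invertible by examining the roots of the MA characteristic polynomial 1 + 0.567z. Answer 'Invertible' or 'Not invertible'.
\text{Invertible}

The MA(q) characteristic polynomial is P(z) = 1 + 0.567z.
Invertibility requires all roots to lie outside the unit circle, i.e. |z| > 1 for every root.
This is linear in z: 1 + (0.567) z = 0  =>  z = -1/(0.567) = -1.763668,  |z| = 1.763668.
Moduli of all roots: 1.7637.
All moduli strictly greater than 1? Yes.
Verdict: Invertible.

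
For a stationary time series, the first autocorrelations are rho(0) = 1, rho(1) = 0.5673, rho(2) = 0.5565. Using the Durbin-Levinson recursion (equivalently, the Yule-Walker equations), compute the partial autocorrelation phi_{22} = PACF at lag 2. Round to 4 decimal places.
\phi_{22} = 0.3460

The PACF at lag k is phi_{kk}, the last component of the solution
to the Yule-Walker system G_k phi = r_k where
  (G_k)_{ij} = rho(|i - j|), (r_k)_i = rho(i), i,j = 1..k.
Equivalently, Durbin-Levinson gives phi_{kk} iteratively:
  phi_{11} = rho(1)
  phi_{kk} = [rho(k) - sum_{j=1..k-1} phi_{k-1,j} rho(k-j)]
            / [1 - sum_{j=1..k-1} phi_{k-1,j} rho(j)],
  phi_{k,j} = phi_{k-1,j} - phi_{kk} phi_{k-1,k-j},  j = 1..k-1.
Step k = 1:
  phi_11 = rho(1) = 0.5673.
Step k = 2:
  phi_22 = [rho(2) - phi_11 rho(1)] / [1 - phi_11 rho(1)] = [0.5565 - (0.5673)(0.5673)] / [1 - (0.5673)(0.5673)]
         = 0.23467071 / 0.67817071 = 0.346.
Therefore phi_{22} = 0.3460.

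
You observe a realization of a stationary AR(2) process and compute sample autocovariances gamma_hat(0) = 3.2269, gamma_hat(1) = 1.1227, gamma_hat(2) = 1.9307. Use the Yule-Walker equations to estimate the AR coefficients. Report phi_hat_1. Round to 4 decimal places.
\hat\phi_{1} = 0.1590

The Yule-Walker equations for an AR(p) process read, in matrix form,
  Gamma_p phi = r_p,   with   (Gamma_p)_{ij} = gamma(|i - j|),
                       (r_p)_i = gamma(i),   i,j = 1..p.
Substitute the sample gammas (Toeplitz matrix and right-hand side of size 2):
  Gamma_p = [[3.2269, 1.1227], [1.1227, 3.2269]]
  r_p     = [1.1227, 1.9307]
Written out:
  3.2269 phi_1 + 1.1227 phi_2 = 1.1227
  1.1227 phi_1 + 3.2269 phi_2 = 1.9307
Solve by Cramer's rule:
  det = gamma(0)^2 - gamma(1)^2 = (3.2269)^2 - (1.1227)^2 = 10.41288361 - 1.26045529 = 9.15242832
  phi_hat_1 = [gamma(1) gamma(0) - gamma(1) gamma(2)] / det = [(1.1227)(3.2269) - (1.1227)(1.9307)] / 9.15242832 = 1.45524374 / 9.15242832 = 0.159
  phi_hat_2 = [gamma(0) gamma(2) - gamma(1)^2] / det = [(3.2269)(1.9307) - (1.1227)^2] / 9.15242832 = 4.96972054 / 9.15242832 = 0.543
So phi_hat = [0.1590, 0.5430].
Therefore phi_hat_1 = 0.1590.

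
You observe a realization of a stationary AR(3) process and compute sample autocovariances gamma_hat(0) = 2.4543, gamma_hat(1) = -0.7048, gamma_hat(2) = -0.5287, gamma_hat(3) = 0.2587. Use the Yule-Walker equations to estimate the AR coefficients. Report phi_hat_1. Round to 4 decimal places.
\hat\phi_{1} = -0.4080

The Yule-Walker equations for an AR(p) process read, in matrix form,
  Gamma_p phi = r_p,   with   (Gamma_p)_{ij} = gamma(|i - j|),
                       (r_p)_i = gamma(i),   i,j = 1..p.
Substitute the sample gammas (Toeplitz matrix and right-hand side of size 3):
  Gamma_p = [[2.4543, -0.7048, -0.5287], [-0.7048, 2.4543, -0.7048], [-0.5287, -0.7048, 2.4543]]
  r_p     = [-0.7048, -0.5287, 0.2587]
Written out (R1..R3):
  (R1) 2.4543 phi_1 - 0.7048 phi_2 - 0.5287 phi_3 = -0.7048
  (R2) -0.7048 phi_1 + 2.4543 phi_2 - 0.7048 phi_3 = -0.5287
  (R3) -0.5287 phi_1 - 0.7048 phi_2 + 2.4543 phi_3 = 0.2587
Gaussian elimination:
  R2 <- R2 - (-0.7048/2.4543) R1 = R2 - (-0.287169) R1:  2.251903 phi_2 - 0.856626 phi_3 = -0.731097
  R3 <- R3 - (-0.5287/2.4543) R1 = R3 - (-0.215418) R1:  -0.856626 phi_2 + 2.340409 phi_3 = 0.106874
  R3 <- R3 - (-0.856626/2.251903) R2 = R3 - (-0.380401) R2:  2.014547 phi_3 = -0.171237
Back-substitution:
  phi_hat_3 = -0.171237 / 2.014547 = -0.085
  phi_hat_2 = (-0.731097 - (-0.856626)(-0.085)) / 2.251903 = -0.356992
  phi_hat_1 = (-0.7048 - (-0.7048)(-0.356992) - (-0.5287)(-0.085)) / 2.4543 = -0.407997
So phi_hat = [-0.4080, -0.3570, -0.0850].
Therefore phi_hat_1 = -0.4080.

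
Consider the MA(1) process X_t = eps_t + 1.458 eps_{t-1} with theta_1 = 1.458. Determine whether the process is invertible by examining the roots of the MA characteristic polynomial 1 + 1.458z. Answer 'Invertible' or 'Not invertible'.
\text{Not invertible}

The MA(q) characteristic polynomial is P(z) = 1 + 1.458z.
Invertibility requires all roots to lie outside the unit circle, i.e. |z| > 1 for every root.
This is linear in z: 1 + (1.458) z = 0  =>  z = -1/(1.458) = -0.685871,  |z| = 0.685871.
Moduli of all roots: 0.6859.
All moduli strictly greater than 1? No.
Verdict: Not invertible.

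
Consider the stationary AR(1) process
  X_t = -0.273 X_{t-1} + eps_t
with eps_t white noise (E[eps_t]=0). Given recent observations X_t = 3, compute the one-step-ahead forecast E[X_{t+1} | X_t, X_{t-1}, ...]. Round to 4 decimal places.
E[X_{t+1} \mid \mathcal F_t] = -0.8190

For an AR(p) model X_t = c + sum_i phi_i X_{t-i} + eps_t, the
one-step-ahead conditional mean is
  E[X_{t+1} | X_t, ...] = c + sum_i phi_i X_{t+1-i}.
Substitute known values:
  E[X_{t+1} | ...] = (-0.273) * (3)
                   = -0.8190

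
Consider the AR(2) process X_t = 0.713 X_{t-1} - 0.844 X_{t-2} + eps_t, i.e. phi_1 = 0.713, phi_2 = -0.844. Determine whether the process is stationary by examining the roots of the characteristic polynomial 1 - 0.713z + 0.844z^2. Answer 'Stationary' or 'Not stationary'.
\text{Stationary}

The AR(p) characteristic polynomial is P(z) = 1 - 0.713z + 0.844z^2.
Stationarity requires all roots to lie outside the unit circle, i.e. |z| > 1 for every root.
Set 1 + (-0.713) z + (0.844) z^2 = 0, i.e. a z^2 + b z + c = 0 with a = 0.844, b = -0.713, c = 1.
Discriminant D = b^2 - 4ac = (-0.713)^2 - 4*(0.844)*1 = 0.508369 - (3.376) = -2.867631.
D < 0, so the roots are the complex-conjugate pair z = (-b +/- i sqrt(-D)) / (2a) = 0.4224 +/- 1.0032i.
For a conjugate pair |z|^2 = z * conj(z) = (product of roots) = c/a = 1/(0.844) = 1.184834, so |z| = sqrt(1.184834) = 1.0885 for both roots.
Moduli of all roots: 1.0885, 1.0885.
All moduli strictly greater than 1? Yes.
Verdict: Stationary.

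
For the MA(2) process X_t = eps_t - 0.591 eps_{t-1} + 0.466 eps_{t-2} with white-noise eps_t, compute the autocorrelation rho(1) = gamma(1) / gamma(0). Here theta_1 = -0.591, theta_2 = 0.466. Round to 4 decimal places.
\rho(1) = -0.5531

For an MA(q) process with theta_0 = 1, the autocovariance is
  gamma(k) = sigma^2 * sum_{i=0..q-k} theta_i * theta_{i+k},
and rho(k) = gamma(k) / gamma(0). Sigma^2 cancels.
  numerator   = (1)*(-0.591) + (-0.591)*(0.466) = -0.866406.
  denominator = (1)^2 + (-0.591)^2 + (0.466)^2 = 1.566437.
  rho(1) = -0.866406 / 1.566437 = -0.5531.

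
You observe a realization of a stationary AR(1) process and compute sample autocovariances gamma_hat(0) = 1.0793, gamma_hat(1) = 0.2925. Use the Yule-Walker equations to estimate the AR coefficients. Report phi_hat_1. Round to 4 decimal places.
\hat\phi_{1} = 0.2710

The Yule-Walker equations for an AR(p) process read, in matrix form,
  Gamma_p phi = r_p,   with   (Gamma_p)_{ij} = gamma(|i - j|),
                       (r_p)_i = gamma(i),   i,j = 1..p.
Substitute the sample gammas (Toeplitz matrix and right-hand side of size 1):
  Gamma_p = [[1.0793]]
  r_p     = [0.2925]
With p = 1 this is the single equation gamma(0) phi_1 = gamma(1):
  phi_hat_1 = gamma(1) / gamma(0) = 0.2925 / 1.0793 = 0.2710.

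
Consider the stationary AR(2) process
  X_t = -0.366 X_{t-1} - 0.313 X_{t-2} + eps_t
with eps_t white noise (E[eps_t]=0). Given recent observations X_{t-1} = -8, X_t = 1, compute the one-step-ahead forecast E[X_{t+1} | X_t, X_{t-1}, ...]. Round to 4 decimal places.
E[X_{t+1} \mid \mathcal F_t] = 2.1380

For an AR(p) model X_t = c + sum_i phi_i X_{t-i} + eps_t, the
one-step-ahead conditional mean is
  E[X_{t+1} | X_t, ...] = c + sum_i phi_i X_{t+1-i}.
Substitute known values:
  E[X_{t+1} | ...] = (-0.366) * (1) + (-0.313) * (-8)
                   = 2.1380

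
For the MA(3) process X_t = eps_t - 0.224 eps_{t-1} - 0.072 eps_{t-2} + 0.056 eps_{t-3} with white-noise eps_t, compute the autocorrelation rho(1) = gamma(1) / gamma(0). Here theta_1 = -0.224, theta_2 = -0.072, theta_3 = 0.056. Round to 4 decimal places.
\rho(1) = -0.2002

For an MA(q) process with theta_0 = 1, the autocovariance is
  gamma(k) = sigma^2 * sum_{i=0..q-k} theta_i * theta_{i+k},
and rho(k) = gamma(k) / gamma(0). Sigma^2 cancels.
  numerator   = (1)*(-0.224) + (-0.224)*(-0.072) + (-0.072)*(0.056) = -0.211904.
  denominator = (1)^2 + (-0.224)^2 + (-0.072)^2 + (0.056)^2 = 1.058496.
  rho(1) = -0.211904 / 1.058496 = -0.2002.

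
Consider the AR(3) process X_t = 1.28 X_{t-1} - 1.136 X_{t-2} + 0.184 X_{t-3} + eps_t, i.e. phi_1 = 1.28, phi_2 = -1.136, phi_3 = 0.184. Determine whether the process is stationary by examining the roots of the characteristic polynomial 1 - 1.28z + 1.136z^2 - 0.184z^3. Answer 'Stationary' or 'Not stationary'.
\text{Stationary}

The AR(p) characteristic polynomial is P(z) = 1 - 1.28z + 1.136z^2 - 0.184z^3.
Stationarity requires all roots to lie outside the unit circle, i.e. |z| > 1 for every root.
Degree 3: look for a simple real root z0 first, then factor out (1 - z/z0) and solve the remaining quadratic.
Testing z0 = 5: P(5) = 1 + (-1.28)(5) + (1.136)(5)^2 + (-0.184)(5)^3
  = 1 + (-6.4) + (28.4) + (-23) = 0.  So z_0 = 5 is a root, |z_0| = 5.
Divide out the factor (1 - 0.2 z) = (1 - z/z0) (since 1/z0 = 0.2):
  P(z) = (1 - 0.2 z)(1 + (-1.08) z + (0.92) z^2)
  [check: z-coef -1.08 - (0.2) = -1.28; z^2-coef 0.92 - (0.2)(-1.08) = 1.136; z^3-coef -(0.2)(0.92) = -0.184.]
Remaining roots from the quadratic factor 1 + (-1.08) z + (0.92) z^2:
  Set 1 + (-1.08) z + (0.92) z^2 = 0, i.e. a z^2 + b z + c = 0 with a = 0.92, b = -1.08, c = 1.
  Discriminant D = b^2 - 4ac = (-1.08)^2 - 4*(0.92)*1 = 1.1664 - (3.68) = -2.5136.
  D < 0, so the roots are the complex-conjugate pair z = (-b +/- i sqrt(-D)) / (2a) = 0.587 +/- 0.8616i.
  For a conjugate pair |z|^2 = z * conj(z) = (product of roots) = c/a = 1/(0.92) = 1.086957, so |z| = sqrt(1.086957) = 1.0426 for both roots.
Moduli of all roots: 5.0000, 1.0426, 1.0426.
All moduli strictly greater than 1? Yes.
Verdict: Stationary.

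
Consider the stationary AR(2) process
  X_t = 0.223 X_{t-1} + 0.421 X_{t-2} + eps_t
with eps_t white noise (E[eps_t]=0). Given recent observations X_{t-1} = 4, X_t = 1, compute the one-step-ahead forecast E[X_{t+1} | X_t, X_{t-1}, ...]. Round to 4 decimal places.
E[X_{t+1} \mid \mathcal F_t] = 1.9070

For an AR(p) model X_t = c + sum_i phi_i X_{t-i} + eps_t, the
one-step-ahead conditional mean is
  E[X_{t+1} | X_t, ...] = c + sum_i phi_i X_{t+1-i}.
Substitute known values:
  E[X_{t+1} | ...] = (0.223) * (1) + (0.421) * (4)
                   = 1.9070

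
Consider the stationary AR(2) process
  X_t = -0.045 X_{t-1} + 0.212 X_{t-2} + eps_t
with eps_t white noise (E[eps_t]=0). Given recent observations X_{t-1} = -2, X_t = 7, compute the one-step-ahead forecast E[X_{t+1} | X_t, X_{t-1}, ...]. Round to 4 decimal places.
E[X_{t+1} \mid \mathcal F_t] = -0.7390

For an AR(p) model X_t = c + sum_i phi_i X_{t-i} + eps_t, the
one-step-ahead conditional mean is
  E[X_{t+1} | X_t, ...] = c + sum_i phi_i X_{t+1-i}.
Substitute known values:
  E[X_{t+1} | ...] = (-0.045) * (7) + (0.212) * (-2)
                   = -0.7390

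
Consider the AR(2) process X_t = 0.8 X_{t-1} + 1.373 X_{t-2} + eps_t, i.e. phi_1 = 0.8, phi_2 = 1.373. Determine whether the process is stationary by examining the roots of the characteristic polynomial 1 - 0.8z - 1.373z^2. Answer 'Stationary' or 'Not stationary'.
\text{Not stationary}

The AR(p) characteristic polynomial is P(z) = 1 - 0.8z - 1.373z^2.
Stationarity requires all roots to lie outside the unit circle, i.e. |z| > 1 for every root.
Set 1 + (-0.8) z + (-1.373) z^2 = 0, i.e. a z^2 + b z + c = 0 with a = -1.373, b = -0.8, c = 1.
Discriminant D = b^2 - 4ac = (-0.8)^2 - 4*(-1.373)*1 = 0.64 - (-5.492) = 6.132.
D >= 0, so the roots are real: z = (-b +/- sqrt(D)) / (2a) = (0.8 +/- 2.476288) / (-2.746).
  z_1 = (0.8 + 2.476288) / (-2.746) = -1.1931,   |z_1| = 1.1931.
  z_2 = (0.8 - 2.476288) / (-2.746) = 0.6104,   |z_2| = 0.6104.
Moduli of all roots: 1.1931, 0.6104.
All moduli strictly greater than 1? No.
Verdict: Not stationary.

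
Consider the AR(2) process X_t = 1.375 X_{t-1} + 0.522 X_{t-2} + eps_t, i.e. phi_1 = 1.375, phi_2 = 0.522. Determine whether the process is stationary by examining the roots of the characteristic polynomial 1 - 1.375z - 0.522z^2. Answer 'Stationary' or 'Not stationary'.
\text{Not stationary}

The AR(p) characteristic polynomial is P(z) = 1 - 1.375z - 0.522z^2.
Stationarity requires all roots to lie outside the unit circle, i.e. |z| > 1 for every root.
Set 1 + (-1.375) z + (-0.522) z^2 = 0, i.e. a z^2 + b z + c = 0 with a = -0.522, b = -1.375, c = 1.
Discriminant D = b^2 - 4ac = (-1.375)^2 - 4*(-0.522)*1 = 1.890625 - (-2.088) = 3.978625.
D >= 0, so the roots are real: z = (-b +/- sqrt(D)) / (2a) = (1.375 +/- 1.994649) / (-1.044).
  z_1 = (1.375 + 1.994649) / (-1.044) = -3.2276,   |z_1| = 3.2276.
  z_2 = (1.375 - 1.994649) / (-1.044) = 0.5935,   |z_2| = 0.5935.
Moduli of all roots: 3.2276, 0.5935.
All moduli strictly greater than 1? No.
Verdict: Not stationary.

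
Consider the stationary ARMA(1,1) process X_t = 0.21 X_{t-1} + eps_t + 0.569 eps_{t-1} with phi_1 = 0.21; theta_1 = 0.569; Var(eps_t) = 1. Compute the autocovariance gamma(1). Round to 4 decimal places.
\gamma(1) = 0.9123

Multiply the model equation by X_{t-k} and take expectations. With theta_0 = psi_0 = 1 and psi_j the MA(infinity) weights, this gives
  gamma(k) - sum_i phi_i gamma(k-i) = c_k,
  c_k = sigma^2 * sum_{j=k..q} theta_j psi_{j-k}   (c_k = 0 for k > q),
using gamma(-m) = gamma(m).
psi-weights needed (psi_j = theta_j + sum_i phi_i psi_{j-i}):
  psi_1 = theta_1 + phi_1 = 0.569 + (0.21) = 0.779
Right-hand sides:
  c_0 = sigma^2 (1 + theta_1 psi_1) = 1 * (1 + (0.569)(0.779)) = 1 * 1.443251 = 1.443251
  c_1 = sigma^2 theta_1 = 1 * (0.569) = 0.569
  c_2 = 0
Equations for k = 0 and k = 1 (AR order 1):
  gamma(0) = phi_1 gamma(1) + c_0
  gamma(1) = phi_1 gamma(0) + c_1
Substituting the second into the first: gamma(0) (1 - phi_1^2) = c_0 + phi_1 c_1, so
  gamma(0) = (c_0 + phi_1 c_1) / (1 - phi_1^2) = (1.443251 + (0.21)(0.569)) / (1 - (0.21)^2) = 1.562741 / 0.9559 = 1.634837.
  gamma(1) = phi_1 gamma(0) + c_1 = (0.21)(1.634837) + (0.569) = 0.912316.
Therefore gamma(1) = 0.9123 (to 4 decimal places).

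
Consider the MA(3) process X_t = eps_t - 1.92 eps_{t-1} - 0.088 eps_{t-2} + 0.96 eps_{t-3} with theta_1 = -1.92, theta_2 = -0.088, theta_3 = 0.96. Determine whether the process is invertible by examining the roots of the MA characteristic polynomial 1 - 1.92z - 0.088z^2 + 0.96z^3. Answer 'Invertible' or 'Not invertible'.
\text{Not invertible}

The MA(q) characteristic polynomial is P(z) = 1 - 1.92z - 0.088z^2 + 0.96z^3.
Invertibility requires all roots to lie outside the unit circle, i.e. |z| > 1 for every root.
Degree 3: look for a simple real root z0 first, then factor out (1 - z/z0) and solve the remaining quadratic.
Testing z0 = 0.625: P(0.625) = 1 + (-1.92)(0.625) + (-0.088)(0.625)^2 + (0.96)(0.625)^3
  = 1 + (-1.2) + (-0.034375) + (0.234375) = 0.  So z_0 = 0.625 is a root, |z_0| = 0.625.
Divide out the factor (1 - 1.6 z) = (1 - z/z0) (since 1/z0 = 1.6):
  P(z) = (1 - 1.6 z)(1 + (-0.32) z + (-0.6) z^2)
  [check: z-coef -0.32 - (1.6) = -1.92; z^2-coef -0.6 - (1.6)(-0.32) = -0.088; z^3-coef -(1.6)(-0.6) = 0.96.]
Remaining roots from the quadratic factor 1 + (-0.32) z + (-0.6) z^2:
  Set 1 + (-0.32) z + (-0.6) z^2 = 0, i.e. a z^2 + b z + c = 0 with a = -0.6, b = -0.32, c = 1.
  Discriminant D = b^2 - 4ac = (-0.32)^2 - 4*(-0.6)*1 = 0.1024 - (-2.4) = 2.5024.
  D >= 0, so the roots are real: z = (-b +/- sqrt(D)) / (2a) = (0.32 +/- 1.581898) / (-1.2).
    z_1 = (0.32 + 1.581898) / (-1.2) = -1.5849,   |z_1| = 1.5849.
    z_2 = (0.32 - 1.581898) / (-1.2) = 1.0516,   |z_2| = 1.0516.
Moduli of all roots: 0.6250, 1.5849, 1.0516.
All moduli strictly greater than 1? No.
Verdict: Not invertible.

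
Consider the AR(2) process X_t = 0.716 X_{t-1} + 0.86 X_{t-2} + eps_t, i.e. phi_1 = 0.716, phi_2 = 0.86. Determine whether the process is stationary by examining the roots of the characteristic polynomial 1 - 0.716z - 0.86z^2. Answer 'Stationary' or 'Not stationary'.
\text{Not stationary}

The AR(p) characteristic polynomial is P(z) = 1 - 0.716z - 0.86z^2.
Stationarity requires all roots to lie outside the unit circle, i.e. |z| > 1 for every root.
Set 1 + (-0.716) z + (-0.86) z^2 = 0, i.e. a z^2 + b z + c = 0 with a = -0.86, b = -0.716, c = 1.
Discriminant D = b^2 - 4ac = (-0.716)^2 - 4*(-0.86)*1 = 0.512656 - (-3.44) = 3.952656.
D >= 0, so the roots are real: z = (-b +/- sqrt(D)) / (2a) = (0.716 +/- 1.988129) / (-1.72).
  z_1 = (0.716 + 1.988129) / (-1.72) = -1.5722,   |z_1| = 1.5722.
  z_2 = (0.716 - 1.988129) / (-1.72) = 0.7396,   |z_2| = 0.7396.
Moduli of all roots: 1.5722, 0.7396.
All moduli strictly greater than 1? No.
Verdict: Not stationary.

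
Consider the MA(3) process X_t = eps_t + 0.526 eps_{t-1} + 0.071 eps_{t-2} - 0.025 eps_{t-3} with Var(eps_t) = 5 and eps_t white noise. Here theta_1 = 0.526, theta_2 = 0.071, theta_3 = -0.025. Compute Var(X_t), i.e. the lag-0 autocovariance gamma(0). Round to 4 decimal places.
\gamma(0) = 6.4117

For an MA(q) process X_t = eps_t + sum_i theta_i eps_{t-i} with
Var(eps_t) = sigma^2, the variance is
  gamma(0) = sigma^2 * (1 + sum_i theta_i^2).
  sum_i theta_i^2 = (0.526)^2 + (0.071)^2 + (-0.025)^2 = 0.276676 + 0.005041 + 0.000625 = 0.282342.
  gamma(0) = 5 * (1 + 0.282342) = 5 * 1.282342 = 6.41171, which rounds to 6.4117.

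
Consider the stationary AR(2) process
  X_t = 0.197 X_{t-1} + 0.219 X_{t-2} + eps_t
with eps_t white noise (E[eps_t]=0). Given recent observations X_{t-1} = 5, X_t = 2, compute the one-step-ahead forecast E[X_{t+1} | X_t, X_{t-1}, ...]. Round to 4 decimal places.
E[X_{t+1} \mid \mathcal F_t] = 1.4890

For an AR(p) model X_t = c + sum_i phi_i X_{t-i} + eps_t, the
one-step-ahead conditional mean is
  E[X_{t+1} | X_t, ...] = c + sum_i phi_i X_{t+1-i}.
Substitute known values:
  E[X_{t+1} | ...] = (0.197) * (2) + (0.219) * (5)
                   = 1.4890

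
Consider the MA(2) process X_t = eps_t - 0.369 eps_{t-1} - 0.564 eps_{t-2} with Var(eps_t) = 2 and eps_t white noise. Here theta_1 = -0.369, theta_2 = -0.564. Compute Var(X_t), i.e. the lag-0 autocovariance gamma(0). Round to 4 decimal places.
\gamma(0) = 2.9085

For an MA(q) process X_t = eps_t + sum_i theta_i eps_{t-i} with
Var(eps_t) = sigma^2, the variance is
  gamma(0) = sigma^2 * (1 + sum_i theta_i^2).
  sum_i theta_i^2 = (-0.369)^2 + (-0.564)^2 = 0.136161 + 0.318096 = 0.454257.
  gamma(0) = 2 * (1 + 0.454257) = 2 * 1.454257 = 2.908514, which rounds to 2.9085.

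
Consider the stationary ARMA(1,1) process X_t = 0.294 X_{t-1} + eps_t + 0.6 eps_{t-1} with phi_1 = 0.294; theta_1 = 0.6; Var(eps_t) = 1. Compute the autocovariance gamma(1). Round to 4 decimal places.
\gamma(1) = 1.1512

Multiply the model equation by X_{t-k} and take expectations. With theta_0 = psi_0 = 1 and psi_j the MA(infinity) weights, this gives
  gamma(k) - sum_i phi_i gamma(k-i) = c_k,
  c_k = sigma^2 * sum_{j=k..q} theta_j psi_{j-k}   (c_k = 0 for k > q),
using gamma(-m) = gamma(m).
psi-weights needed (psi_j = theta_j + sum_i phi_i psi_{j-i}):
  psi_1 = theta_1 + phi_1 = 0.6 + (0.294) = 0.894
Right-hand sides:
  c_0 = sigma^2 (1 + theta_1 psi_1) = 1 * (1 + (0.6)(0.894)) = 1 * 1.5364 = 1.5364
  c_1 = sigma^2 theta_1 = 1 * (0.6) = 0.6
  c_2 = 0
Equations for k = 0 and k = 1 (AR order 1):
  gamma(0) = phi_1 gamma(1) + c_0
  gamma(1) = phi_1 gamma(0) + c_1
Substituting the second into the first: gamma(0) (1 - phi_1^2) = c_0 + phi_1 c_1, so
  gamma(0) = (c_0 + phi_1 c_1) / (1 - phi_1^2) = (1.5364 + (0.294)(0.6)) / (1 - (0.294)^2) = 1.7128 / 0.913564 = 1.874855.
  gamma(1) = phi_1 gamma(0) + c_1 = (0.294)(1.874855) + (0.6) = 1.151207.
Therefore gamma(1) = 1.1512 (to 4 decimal places).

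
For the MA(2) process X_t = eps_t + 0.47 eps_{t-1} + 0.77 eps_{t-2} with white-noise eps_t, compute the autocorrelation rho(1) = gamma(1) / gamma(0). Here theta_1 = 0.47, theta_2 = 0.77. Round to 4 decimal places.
\rho(1) = 0.4587

For an MA(q) process with theta_0 = 1, the autocovariance is
  gamma(k) = sigma^2 * sum_{i=0..q-k} theta_i * theta_{i+k},
and rho(k) = gamma(k) / gamma(0). Sigma^2 cancels.
  numerator   = (1)*(0.47) + (0.47)*(0.77) = 0.8319.
  denominator = (1)^2 + (0.47)^2 + (0.77)^2 = 1.8138.
  rho(1) = 0.8319 / 1.8138 = 0.4587.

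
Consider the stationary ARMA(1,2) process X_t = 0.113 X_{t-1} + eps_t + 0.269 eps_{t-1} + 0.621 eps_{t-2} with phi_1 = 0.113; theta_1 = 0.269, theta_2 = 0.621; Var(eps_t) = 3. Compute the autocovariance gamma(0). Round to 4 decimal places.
\gamma(0) = 4.7782

Multiply the model equation by X_{t-k} and take expectations. With theta_0 = psi_0 = 1 and psi_j the MA(infinity) weights, this gives
  gamma(k) - sum_i phi_i gamma(k-i) = c_k,
  c_k = sigma^2 * sum_{j=k..q} theta_j psi_{j-k}   (c_k = 0 for k > q),
using gamma(-m) = gamma(m).
psi-weights needed (psi_j = theta_j + sum_i phi_i psi_{j-i}):
  psi_1 = theta_1 + phi_1 = 0.269 + (0.113) = 0.382
  psi_2 = theta_2 + phi_1 psi_1 = 0.621 + (0.113)(0.382) = 0.664166
Right-hand sides:
  c_0 = sigma^2 (1 + theta_1 psi_1 + theta_2 psi_2) = 3 * (1 + (0.269)(0.382) + (0.621)(0.664166)) = 3 * 1.515205 = 4.545615
  c_1 = sigma^2 (theta_1 + theta_2 psi_1) = 3 * (0.269 + (0.621)(0.382)) = 1.518666
  c_2 = sigma^2 theta_2 = 3 * (0.621) = 1.863
Equations for k = 0 and k = 1 (AR order 1):
  gamma(0) = phi_1 gamma(1) + c_0
  gamma(1) = phi_1 gamma(0) + c_1
Substituting the second into the first: gamma(0) (1 - phi_1^2) = c_0 + phi_1 c_1, so
  gamma(0) = (c_0 + phi_1 c_1) / (1 - phi_1^2) = (4.545615 + (0.113)(1.518666)) / (1 - (0.113)^2) = 4.717225 / 0.987231 = 4.778238.
Therefore gamma(0) = 4.7782 (to 4 decimal places).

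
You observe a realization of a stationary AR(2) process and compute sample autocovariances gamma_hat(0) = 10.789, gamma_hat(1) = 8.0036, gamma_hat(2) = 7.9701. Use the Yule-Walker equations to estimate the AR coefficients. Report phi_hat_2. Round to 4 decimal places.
\hat\phi_{2} = 0.4190

The Yule-Walker equations for an AR(p) process read, in matrix form,
  Gamma_p phi = r_p,   with   (Gamma_p)_{ij} = gamma(|i - j|),
                       (r_p)_i = gamma(i),   i,j = 1..p.
Substitute the sample gammas (Toeplitz matrix and right-hand side of size 2):
  Gamma_p = [[10.789, 8.0036], [8.0036, 10.789]]
  r_p     = [8.0036, 7.9701]
Written out:
  10.789 phi_1 + 8.0036 phi_2 = 8.0036
  8.0036 phi_1 + 10.789 phi_2 = 7.9701
Solve by Cramer's rule:
  det = gamma(0)^2 - gamma(1)^2 = (10.789)^2 - (8.0036)^2 = 116.402521 - 64.05761296 = 52.34490804
  phi_hat_1 = [gamma(1) gamma(0) - gamma(1) gamma(2)] / det = [(8.0036)(10.789) - (8.0036)(7.9701)] / 52.34490804 = 22.56134804 / 52.34490804 = 0.431
  phi_hat_2 = [gamma(0) gamma(2) - gamma(1)^2] / det = [(10.789)(7.9701) - (8.0036)^2] / 52.34490804 = 21.93179594 / 52.34490804 = 0.419
So phi_hat = [0.4310, 0.4190].
Therefore phi_hat_2 = 0.4190.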